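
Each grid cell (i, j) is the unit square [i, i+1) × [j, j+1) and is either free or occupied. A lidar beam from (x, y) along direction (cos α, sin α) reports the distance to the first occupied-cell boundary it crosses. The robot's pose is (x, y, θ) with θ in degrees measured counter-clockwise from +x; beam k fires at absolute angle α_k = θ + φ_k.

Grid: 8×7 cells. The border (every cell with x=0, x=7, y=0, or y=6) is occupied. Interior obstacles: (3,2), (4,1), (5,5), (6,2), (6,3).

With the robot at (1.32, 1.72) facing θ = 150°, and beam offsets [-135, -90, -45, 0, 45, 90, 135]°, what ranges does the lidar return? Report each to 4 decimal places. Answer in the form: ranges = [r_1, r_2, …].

beam 1: φ=-135°, α=15°
  dir = (cos 15°, sin 15°) = (0.9659, 0.2588); from cell (1,1)
  next x-line at t=0.7040, next y-line at t=1.0818; Δt_x=1.0353, Δt_y=3.8637
    x: enter (2,1) at t=0.7040
    y: enter (2,2) at t=1.0818
    x: enter (3,2) at t=1.7393 ← occupied
  → r_1 = 1.7393
beam 2: φ=-90°, α=60°
  dir = (cos 60°, sin 60°) = (0.5000, 0.8660); from cell (1,1)
  next x-line at t=1.3600, next y-line at t=0.3233; Δt_x=2.0000, Δt_y=1.1547
    y: enter (1,2) at t=0.3233
    x: enter (2,2) at t=1.3600
    y: enter (2,3) at t=1.4780
    y: enter (2,4) at t=2.6327
    x: enter (3,4) at t=3.3600
    y: enter (3,5) at t=3.7874
    y: enter (3,6) at t=4.9421 ← occupied
  → r_2 = 4.9421
beam 3: φ=-45°, α=105°
  dir = (cos 105°, sin 105°) = (-0.2588, 0.9659); from cell (1,1)
  next x-line at t=1.2364, next y-line at t=0.2899; Δt_x=3.8637, Δt_y=1.0353
    y: enter (1,2) at t=0.2899
    x: enter (0,2) at t=1.2364 ← occupied
  → r_3 = 1.2364
beam 4: φ=0°, α=150°
  dir = (cos 150°, sin 150°) = (-0.8660, 0.5000); from cell (1,1)
  next x-line at t=0.3695, next y-line at t=0.5600; Δt_x=1.1547, Δt_y=2.0000
    x: enter (0,1) at t=0.3695 ← occupied
  → r_4 = 0.3695
beam 5: φ=45°, α=195°
  dir = (cos 195°, sin 195°) = (-0.9659, -0.2588); from cell (1,1)
  next x-line at t=0.3313, next y-line at t=2.7819; Δt_x=1.0353, Δt_y=3.8637
    x: enter (0,1) at t=0.3313 ← occupied
  → r_5 = 0.3313
beam 6: φ=90°, α=240°
  dir = (cos 240°, sin 240°) = (-0.5000, -0.8660); from cell (1,1)
  next x-line at t=0.6400, next y-line at t=0.8314; Δt_x=2.0000, Δt_y=1.1547
    x: enter (0,1) at t=0.6400 ← occupied
  → r_6 = 0.6400
beam 7: φ=135°, α=285°
  dir = (cos 285°, sin 285°) = (0.2588, -0.9659); from cell (1,1)
  next x-line at t=2.6273, next y-line at t=0.7454; Δt_x=3.8637, Δt_y=1.0353
    y: enter (1,0) at t=0.7454 ← occupied
  → r_7 = 0.7454

ranges = [1.7393, 4.9421, 1.2364, 0.3695, 0.3313, 0.6400, 0.7454]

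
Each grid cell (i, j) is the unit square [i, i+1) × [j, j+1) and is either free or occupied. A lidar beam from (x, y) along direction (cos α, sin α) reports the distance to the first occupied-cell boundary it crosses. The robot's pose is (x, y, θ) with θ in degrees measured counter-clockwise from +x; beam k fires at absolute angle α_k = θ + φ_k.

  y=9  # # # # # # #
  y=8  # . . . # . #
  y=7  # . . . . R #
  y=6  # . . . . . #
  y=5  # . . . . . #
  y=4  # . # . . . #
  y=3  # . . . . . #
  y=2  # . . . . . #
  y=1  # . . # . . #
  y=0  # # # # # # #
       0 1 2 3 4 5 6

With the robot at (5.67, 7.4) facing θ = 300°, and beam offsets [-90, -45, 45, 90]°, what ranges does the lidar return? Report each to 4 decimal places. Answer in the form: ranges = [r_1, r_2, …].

beam 1: φ=-90°, α=210°
  dir = (cos 210°, sin 210°) = (-0.8660, -0.5000); from cell (5,7)
  next x-line at t=0.7736, next y-line at t=0.8000; Δt_x=1.1547, Δt_y=2.0000
    x: enter (4,7) at t=0.7736
    y: enter (4,6) at t=0.8000
    x: enter (3,6) at t=1.9283
    y: enter (3,5) at t=2.8000
    x: enter (2,5) at t=3.0831
    x: enter (1,5) at t=4.2378
    y: enter (1,4) at t=4.8000
    x: enter (0,4) at t=5.3925 ← occupied
  → r_1 = 5.3925
beam 2: φ=-45°, α=255°
  dir = (cos 255°, sin 255°) = (-0.2588, -0.9659); from cell (5,7)
  next x-line at t=2.5887, next y-line at t=0.4141; Δt_x=3.8637, Δt_y=1.0353
    y: enter (5,6) at t=0.4141
    y: enter (5,5) at t=1.4494
    y: enter (5,4) at t=2.4847
    x: enter (4,4) at t=2.5887
    y: enter (4,3) at t=3.5199
    y: enter (4,2) at t=4.5552
    y: enter (4,1) at t=5.5905
    x: enter (3,1) at t=6.4524 ← occupied
  → r_2 = 6.4524
beam 3: φ=45°, α=345°
  dir = (cos 345°, sin 345°) = (0.9659, -0.2588); from cell (5,7)
  next x-line at t=0.3416, next y-line at t=1.5455; Δt_x=1.0353, Δt_y=3.8637
    x: enter (6,7) at t=0.3416 ← occupied
  → r_3 = 0.3416
beam 4: φ=90°, α=30°
  dir = (cos 30°, sin 30°) = (0.8660, 0.5000); from cell (5,7)
  next x-line at t=0.3811, next y-line at t=1.2000; Δt_x=1.1547, Δt_y=2.0000
    x: enter (6,7) at t=0.3811 ← occupied
  → r_4 = 0.3811

ranges = [5.3925, 6.4524, 0.3416, 0.3811]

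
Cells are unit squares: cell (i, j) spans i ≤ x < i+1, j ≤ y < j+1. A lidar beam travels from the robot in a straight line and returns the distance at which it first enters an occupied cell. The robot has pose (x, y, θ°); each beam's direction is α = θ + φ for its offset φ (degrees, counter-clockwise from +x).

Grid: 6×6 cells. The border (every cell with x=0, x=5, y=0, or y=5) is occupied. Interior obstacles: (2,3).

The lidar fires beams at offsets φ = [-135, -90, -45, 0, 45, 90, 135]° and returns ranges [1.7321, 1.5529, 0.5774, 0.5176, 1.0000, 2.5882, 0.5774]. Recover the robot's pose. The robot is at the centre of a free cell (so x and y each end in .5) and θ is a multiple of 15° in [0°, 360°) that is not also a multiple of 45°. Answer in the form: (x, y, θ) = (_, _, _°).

Enumerate (i+0.5, j+0.5, θ) over the 15 free cells and 16 admissible headings. For each, cast all 7 beams and compare to the given ranges.
  (2.5, 4.5, 15°): beam 1 = 0.5774 ≠ 1.7321 ✗
  (2.5, 1.5, 240°): beam 1 = 1.5529 ≠ 1.7321 ✗
  (3.5, 3.5, 285°): beam 1 = 0.5774 ≠ 1.7321 ✗
  (2.5, 1.5, 75°): beam 1 = 0.5774 ≠ 1.7321 ✗
  …
  (1.5, 3.5, 195°): r_1=1.7321, r_2=1.5529, r_3=0.5774, r_4=0.5176, r_5=1.0000, r_6=2.5882, r_7=0.5774 — all match ✓
Only this pose fits every beam.

(x, y, θ) = (1.5, 3.5, 195°)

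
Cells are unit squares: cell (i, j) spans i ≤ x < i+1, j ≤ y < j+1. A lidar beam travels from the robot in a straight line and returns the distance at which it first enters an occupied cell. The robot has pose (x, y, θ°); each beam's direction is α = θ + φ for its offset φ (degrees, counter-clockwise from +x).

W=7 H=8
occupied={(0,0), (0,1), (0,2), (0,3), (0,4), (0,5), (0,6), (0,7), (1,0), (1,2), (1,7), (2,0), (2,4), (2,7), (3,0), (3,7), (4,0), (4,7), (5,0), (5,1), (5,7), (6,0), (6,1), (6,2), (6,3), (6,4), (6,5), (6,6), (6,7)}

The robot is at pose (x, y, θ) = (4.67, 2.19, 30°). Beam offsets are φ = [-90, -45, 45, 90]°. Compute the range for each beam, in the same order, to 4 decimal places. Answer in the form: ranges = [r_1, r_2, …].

ranges = [0.6600, 0.7341, 4.9797, 5.5541]

beam 1: φ=-90°, α=300°
  cosα=0.5000 sinα=-0.8660 | (4,2) | tMaxX 0.6600 tMaxY 0.2194 | tΔX 2.0000 tΔY 1.1547
    t=0.2194 [y] (4,1)
    t=0.6600 [x] (5,1) — stop
  → r_1 = 0.6600
beam 2: φ=-45°, α=345°
  cosα=0.9659 sinα=-0.2588 | (4,2) | tMaxX 0.3416 tMaxY 0.7341 | tΔX 1.0353 tΔY 3.8637
    t=0.3416 [x] (5,2)
    t=0.7341 [y] (5,1) — stop
  → r_2 = 0.7341
beam 3: φ=45°, α=75°
  cosα=0.2588 sinα=0.9659 | (4,2) | tMaxX 1.2750 tMaxY 0.8386 | tΔX 3.8637 tΔY 1.0353
    t=0.8386 [y] (4,3)
    t=1.2750 [x] (5,3)
    t=1.8738 [y] (5,4)
    t=2.9091 [y] (5,5)
    t=3.9444 [y] (5,6)
    t=4.9797 [y] (5,7) — stop
  → r_3 = 4.9797
beam 4: φ=90°, α=120°
  cosα=-0.5000 sinα=0.8660 | (4,2) | tMaxX 1.3400 tMaxY 0.9353 | tΔX 2.0000 tΔY 1.1547
    t=0.9353 [y] (4,3)
    t=1.3400 [x] (3,3)
    t=2.0900 [y] (3,4)
    t=3.2447 [y] (3,5)
    t=3.3400 [x] (2,5)
    t=4.3994 [y] (2,6)
    t=5.3400 [x] (1,6)
    t=5.5541 [y] (1,7) — stop
  → r_4 = 5.5541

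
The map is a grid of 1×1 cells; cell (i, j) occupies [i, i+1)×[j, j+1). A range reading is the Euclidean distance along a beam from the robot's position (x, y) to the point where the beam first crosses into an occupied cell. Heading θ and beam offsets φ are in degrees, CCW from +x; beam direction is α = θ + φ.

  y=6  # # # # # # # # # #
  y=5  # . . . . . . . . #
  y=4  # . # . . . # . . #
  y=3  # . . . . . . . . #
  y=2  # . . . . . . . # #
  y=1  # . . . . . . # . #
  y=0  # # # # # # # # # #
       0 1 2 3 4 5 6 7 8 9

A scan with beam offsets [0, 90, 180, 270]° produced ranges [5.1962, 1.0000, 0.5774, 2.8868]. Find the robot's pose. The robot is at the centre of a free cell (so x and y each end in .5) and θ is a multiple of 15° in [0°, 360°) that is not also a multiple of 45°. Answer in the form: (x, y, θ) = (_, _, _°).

The pose lattice has 36·16 = 576 candidates. Test each by forward raycasting.
  (1.5, 1.5, 120°): beam 1 = 1.0000 ≠ 5.1962 ✗
  (3.5, 2.5, 255°): beam 1 = 1.5529 ≠ 5.1962 ✗
  (7.5, 3.5, 300°): beam 1 = 1.0000 ≠ 5.1962 ✗
  (1.5, 5.5, 105°): beam 1 = 0.5176 ≠ 5.1962 ✗
  …
  (5.5, 1.5, 120°): r_1=5.1962, r_2=1.0000, r_3=0.5774, r_4=2.8868 — all match ✓
No second candidate reproduces the full scan.

(x, y, θ) = (5.5, 1.5, 120°)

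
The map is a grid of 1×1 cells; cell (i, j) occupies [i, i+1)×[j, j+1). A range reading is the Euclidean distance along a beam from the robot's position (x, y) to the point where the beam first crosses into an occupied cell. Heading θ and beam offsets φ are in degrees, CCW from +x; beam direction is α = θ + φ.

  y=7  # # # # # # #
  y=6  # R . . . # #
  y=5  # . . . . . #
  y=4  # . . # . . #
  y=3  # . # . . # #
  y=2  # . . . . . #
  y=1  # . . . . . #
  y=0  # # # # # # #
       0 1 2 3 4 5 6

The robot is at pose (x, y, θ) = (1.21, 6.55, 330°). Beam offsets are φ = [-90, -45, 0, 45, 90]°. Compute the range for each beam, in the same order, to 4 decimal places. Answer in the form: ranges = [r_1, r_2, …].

ranges = [0.4200, 3.0523, 3.1000, 1.7387, 0.5196]

beam 1: φ=-90°, α=240°
  cosα=-0.5000 sinα=-0.8660 | (1,6) | tMaxX 0.4200 tMaxY 0.6351 | tΔX 2.0000 tΔY 1.1547
    t=0.4200 [x] (0,6) — stop
  → r_1 = 0.4200
beam 2: φ=-45°, α=285°
  cosα=0.2588 sinα=-0.9659 | (1,6) | tMaxX 3.0523 tMaxY 0.5694 | tΔX 3.8637 tΔY 1.0353
    t=0.5694 [y] (1,5)
    t=1.6047 [y] (1,4)
    t=2.6400 [y] (1,3)
    t=3.0523 [x] (2,3) — stop
  → r_2 = 3.0523
beam 3: φ=0°, α=330°
  cosα=0.8660 sinα=-0.5000 | (1,6) | tMaxX 0.9122 tMaxY 1.1000 | tΔX 1.1547 tΔY 2.0000
    t=0.9122 [x] (2,6)
    t=1.1000 [y] (2,5)
    t=2.0669 [x] (3,5)
    t=3.1000 [y] (3,4) — stop
  → r_3 = 3.1000
beam 4: φ=45°, α=15°
  cosα=0.9659 sinα=0.2588 | (1,6) | tMaxX 0.8179 tMaxY 1.7387 | tΔX 1.0353 tΔY 3.8637
    t=0.8179 [x] (2,6)
    t=1.7387 [y] (2,7) — stop
  → r_4 = 1.7387
beam 5: φ=90°, α=60°
  cosα=0.5000 sinα=0.8660 | (1,6) | tMaxX 1.5800 tMaxY 0.5196 | tΔX 2.0000 tΔY 1.1547
    t=0.5196 [y] (1,7) — stop
  → r_5 = 0.5196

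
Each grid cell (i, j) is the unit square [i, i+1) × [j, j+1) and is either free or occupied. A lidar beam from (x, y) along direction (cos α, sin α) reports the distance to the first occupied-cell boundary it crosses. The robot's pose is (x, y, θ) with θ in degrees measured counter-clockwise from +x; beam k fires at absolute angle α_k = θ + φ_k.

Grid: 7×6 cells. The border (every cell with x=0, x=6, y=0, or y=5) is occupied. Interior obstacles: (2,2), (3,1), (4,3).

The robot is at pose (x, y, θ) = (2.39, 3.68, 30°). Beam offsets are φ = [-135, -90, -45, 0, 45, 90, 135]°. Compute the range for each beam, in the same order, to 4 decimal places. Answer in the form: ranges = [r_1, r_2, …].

beam 1: φ=-135°, α=255°
  d=(-0.2588,-0.9659)  start (2,3)  tX=1.5068 tY=0.7040  stride 1/|dx|=3.8637 1/|dy|=1.0353
    cross y-line → (2,2), t=0.7040 (wall)
  → r_1 = 0.7040
beam 2: φ=-90°, α=300°
  d=(0.5000,-0.8660)  start (2,3)  tX=1.2200 tY=0.7852  stride 1/|dx|=2.0000 1/|dy|=1.1547
    cross y-line → (2,2), t=0.7852 (wall)
  → r_2 = 0.7852
beam 3: φ=-45°, α=345°
  d=(0.9659,-0.2588)  start (2,3)  tX=0.6315 tY=2.6273  stride 1/|dx|=1.0353 1/|dy|=3.8637
    cross x-line → (3,3), t=0.6315
    cross x-line → (4,3), t=1.6668 (wall)
  → r_3 = 1.6668
beam 4: φ=0°, α=30°
  d=(0.8660,0.5000)  start (2,3)  tX=0.7044 tY=0.6400  stride 1/|dx|=1.1547 1/|dy|=2.0000
    cross y-line → (2,4), t=0.6400
    cross x-line → (3,4), t=0.7044
    cross x-line → (4,4), t=1.8591
    cross y-line → (4,5), t=2.6400 (wall)
  → r_4 = 2.6400
beam 5: φ=45°, α=75°
  d=(0.2588,0.9659)  start (2,3)  tX=2.3569 tY=0.3313  stride 1/|dx|=3.8637 1/|dy|=1.0353
    cross y-line → (2,4), t=0.3313
    cross y-line → (2,5), t=1.3666 (wall)
  → r_5 = 1.3666
beam 6: φ=90°, α=120°
  d=(-0.5000,0.8660)  start (2,3)  tX=0.7800 tY=0.3695  stride 1/|dx|=2.0000 1/|dy|=1.1547
    cross y-line → (2,4), t=0.3695
    cross x-line → (1,4), t=0.7800
    cross y-line → (1,5), t=1.5242 (wall)
  → r_6 = 1.5242
beam 7: φ=135°, α=165°
  d=(-0.9659,0.2588)  start (2,3)  tX=0.4038 tY=1.2364  stride 1/|dx|=1.0353 1/|dy|=3.8637
    cross x-line → (1,3), t=0.4038
    cross y-line → (1,4), t=1.2364
    cross x-line → (0,4), t=1.4390 (wall)
  → r_7 = 1.4390

ranges = [0.7040, 0.7852, 1.6668, 2.6400, 1.3666, 1.5242, 1.4390]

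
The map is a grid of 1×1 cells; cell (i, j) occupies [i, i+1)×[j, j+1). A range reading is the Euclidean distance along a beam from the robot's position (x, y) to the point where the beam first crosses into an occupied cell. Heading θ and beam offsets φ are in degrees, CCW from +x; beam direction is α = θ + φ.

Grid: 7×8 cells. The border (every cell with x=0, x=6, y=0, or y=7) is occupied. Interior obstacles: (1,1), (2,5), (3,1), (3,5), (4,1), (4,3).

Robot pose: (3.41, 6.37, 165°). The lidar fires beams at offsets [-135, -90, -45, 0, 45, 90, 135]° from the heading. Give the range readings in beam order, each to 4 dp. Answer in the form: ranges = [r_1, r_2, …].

ranges = [1.2600, 0.6522, 0.7275, 2.4341, 0.7400, 0.3831, 0.4272]

beam 1: φ=-135°, α=30°
  direction (0.8660, 0.5000); cell (3,6); t to first gridline: x 0.6813, y 1.2600 (then +1.1547 / +2.0000)
    (4,6) via x @ 0.6813
    (4,7) via y @ 1.2600  # hit
  → r_1 = 1.2600
beam 2: φ=-90°, α=75°
  direction (0.2588, 0.9659); cell (3,6); t to first gridline: x 2.2796, y 0.6522 (then +3.8637 / +1.0353)
    (3,7) via y @ 0.6522  # hit
  → r_2 = 0.6522
beam 3: φ=-45°, α=120°
  direction (-0.5000, 0.8660); cell (3,6); t to first gridline: x 0.8200, y 0.7275 (then +2.0000 / +1.1547)
    (3,7) via y @ 0.7275  # hit
  → r_3 = 0.7275
beam 4: φ=0°, α=165°
  direction (-0.9659, 0.2588); cell (3,6); t to first gridline: x 0.4245, y 2.4341 (then +1.0353 / +3.8637)
    (2,6) via x @ 0.4245
    (1,6) via x @ 1.4597
    (1,7) via y @ 2.4341  # hit
  → r_4 = 2.4341
beam 5: φ=45°, α=210°
  direction (-0.8660, -0.5000); cell (3,6); t to first gridline: x 0.4734, y 0.7400 (then +1.1547 / +2.0000)
    (2,6) via x @ 0.4734
    (2,5) via y @ 0.7400  # hit
  → r_5 = 0.7400
beam 6: φ=90°, α=255°
  direction (-0.2588, -0.9659); cell (3,6); t to first gridline: x 1.5841, y 0.3831 (then +3.8637 / +1.0353)
    (3,5) via y @ 0.3831  # hit
  → r_6 = 0.3831
beam 7: φ=135°, α=300°
  direction (0.5000, -0.8660); cell (3,6); t to first gridline: x 1.1800, y 0.4272 (then +2.0000 / +1.1547)
    (3,5) via y @ 0.4272  # hit
  → r_7 = 0.4272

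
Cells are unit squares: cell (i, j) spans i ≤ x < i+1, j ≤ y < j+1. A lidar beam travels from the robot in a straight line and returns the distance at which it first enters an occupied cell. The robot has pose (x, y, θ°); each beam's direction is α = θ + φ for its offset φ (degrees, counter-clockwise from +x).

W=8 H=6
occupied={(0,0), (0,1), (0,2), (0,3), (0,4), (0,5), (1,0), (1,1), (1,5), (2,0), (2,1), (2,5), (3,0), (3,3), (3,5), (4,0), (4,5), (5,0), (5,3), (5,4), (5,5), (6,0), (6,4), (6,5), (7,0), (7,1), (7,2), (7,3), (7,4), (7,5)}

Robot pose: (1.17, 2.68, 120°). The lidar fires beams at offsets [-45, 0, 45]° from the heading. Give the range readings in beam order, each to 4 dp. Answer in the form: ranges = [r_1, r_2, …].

beam 1: φ=-45°, α=75°
  direction (0.2588, 0.9659); cell (1,2); t to first gridline: x 3.2069, y 0.3313 (then +3.8637 / +1.0353)
    (1,3) via y @ 0.3313
    (1,4) via y @ 1.3666
    (1,5) via y @ 2.4018  # hit
  → r_1 = 2.4018
beam 2: φ=0°, α=120°
  direction (-0.5000, 0.8660); cell (1,2); t to first gridline: x 0.3400, y 0.3695 (then +2.0000 / +1.1547)
    (0,2) via x @ 0.3400  # hit
  → r_2 = 0.3400
beam 3: φ=45°, α=165°
  direction (-0.9659, 0.2588); cell (1,2); t to first gridline: x 0.1760, y 1.2364 (then +1.0353 / +3.8637)
    (0,2) via x @ 0.1760  # hit
  → r_3 = 0.1760

ranges = [2.4018, 0.3400, 0.1760]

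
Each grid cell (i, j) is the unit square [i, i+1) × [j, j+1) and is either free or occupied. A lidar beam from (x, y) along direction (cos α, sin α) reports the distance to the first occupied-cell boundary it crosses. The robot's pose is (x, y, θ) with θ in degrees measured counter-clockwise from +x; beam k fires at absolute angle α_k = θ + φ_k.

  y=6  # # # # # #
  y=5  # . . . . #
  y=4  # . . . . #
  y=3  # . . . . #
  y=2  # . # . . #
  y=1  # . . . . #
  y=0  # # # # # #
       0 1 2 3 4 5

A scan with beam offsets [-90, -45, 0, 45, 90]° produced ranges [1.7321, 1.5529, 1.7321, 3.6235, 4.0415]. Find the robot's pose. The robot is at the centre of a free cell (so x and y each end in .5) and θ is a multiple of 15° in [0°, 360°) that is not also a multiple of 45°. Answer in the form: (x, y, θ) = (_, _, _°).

(x, y, θ) = (3.5, 2.5, 30°)

Candidates: 19 free-cell centres × 16 headings = 304 poses. Raycast each; keep the one whose scan matches to 4 dp.
  (1.5, 5.5, 60°): beam 1 = 4.0415 ≠ 1.7321 ✗
  (3.5, 4.5, 285°): beam 1 = 2.5882 ≠ 1.7321 ✗
  (4.5, 2.5, 345°): beam 1 = 1.5529 ≠ 1.7321 ✗
  (1.5, 2.5, 330°): beam 1 = 1.0000 ≠ 1.7321 ✗
  (4.5, 5.5, 300°): beam 1 = 4.0415 ≠ 1.7321 ✗
  …
  (3.5, 2.5, 30°): r_1=1.7321, r_2=1.5529, r_3=1.7321, r_4=3.6235, r_5=4.0415 — all match ✓
Unique over the lattice → pose = (3.5, 2.5, 30°).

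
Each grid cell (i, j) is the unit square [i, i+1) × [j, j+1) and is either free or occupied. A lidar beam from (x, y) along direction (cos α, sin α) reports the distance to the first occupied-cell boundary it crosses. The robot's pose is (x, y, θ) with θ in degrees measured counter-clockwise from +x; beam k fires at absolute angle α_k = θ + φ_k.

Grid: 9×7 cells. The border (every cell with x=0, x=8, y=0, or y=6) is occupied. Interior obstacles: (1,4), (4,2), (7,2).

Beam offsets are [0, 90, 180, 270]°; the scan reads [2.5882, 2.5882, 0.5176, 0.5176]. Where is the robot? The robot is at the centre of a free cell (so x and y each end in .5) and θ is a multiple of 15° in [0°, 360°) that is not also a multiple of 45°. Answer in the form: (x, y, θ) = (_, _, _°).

(x, y, θ) = (7.5, 3.5, 105°)

Candidates: 32 free-cell centres × 16 headings = 512 poses. Raycast each; keep the one whose scan matches to 4 dp.
  (2.5, 5.5, 60°): beam 1 = 0.5774 ≠ 2.5882 ✗
  (4.5, 3.5, 255°): beam 1 = 0.5176 ≠ 2.5882 ✗
  (2.5, 4.5, 150°): beam 1 = 0.5774 ≠ 2.5882 ✗
  …
  (7.5, 3.5, 105°): r_1=2.5882, r_2=2.5882, r_3=0.5176, r_4=0.5176 — all match ✓
Unique over the lattice → pose = (7.5, 3.5, 105°).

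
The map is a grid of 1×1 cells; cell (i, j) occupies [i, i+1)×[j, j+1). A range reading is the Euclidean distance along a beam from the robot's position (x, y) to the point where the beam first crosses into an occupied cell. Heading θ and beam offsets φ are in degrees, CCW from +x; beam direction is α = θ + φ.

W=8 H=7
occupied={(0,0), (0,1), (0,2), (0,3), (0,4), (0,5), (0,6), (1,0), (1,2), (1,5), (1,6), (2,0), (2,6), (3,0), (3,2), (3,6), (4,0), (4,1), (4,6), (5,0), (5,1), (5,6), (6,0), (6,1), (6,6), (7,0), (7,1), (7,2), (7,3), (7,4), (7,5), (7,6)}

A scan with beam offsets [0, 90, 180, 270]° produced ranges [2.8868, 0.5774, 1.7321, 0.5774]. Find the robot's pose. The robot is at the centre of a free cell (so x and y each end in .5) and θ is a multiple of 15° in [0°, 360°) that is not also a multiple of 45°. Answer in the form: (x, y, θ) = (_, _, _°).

Enumerate (i+0.5, j+0.5, θ) over the 24 free cells and 16 admissible headings. For each, cast all 4 beams and compare to the given ranges.
  (3.5, 3.5, 75°): beam 1 = 2.5882 ≠ 2.8868 ✗
  (2.5, 3.5, 285°): beam 1 = 2.5882 ≠ 2.8868 ✗
  (1.5, 4.5, 345°): beam 1 = 5.6940 ≠ 2.8868 ✗
  (3.5, 3.5, 15°): beam 1 = 3.6235 ≠ 2.8868 ✗
  (1.5, 3.5, 210°): beam 1 = 0.5774 ≠ 2.8868 ✗
  …
  (2.5, 2.5, 120°): r_1=2.8868, r_2=0.5774, r_3=1.7321, r_4=0.5774 — all match ✓
Unique over the lattice → pose = (2.5, 2.5, 120°).

(x, y, θ) = (2.5, 2.5, 120°)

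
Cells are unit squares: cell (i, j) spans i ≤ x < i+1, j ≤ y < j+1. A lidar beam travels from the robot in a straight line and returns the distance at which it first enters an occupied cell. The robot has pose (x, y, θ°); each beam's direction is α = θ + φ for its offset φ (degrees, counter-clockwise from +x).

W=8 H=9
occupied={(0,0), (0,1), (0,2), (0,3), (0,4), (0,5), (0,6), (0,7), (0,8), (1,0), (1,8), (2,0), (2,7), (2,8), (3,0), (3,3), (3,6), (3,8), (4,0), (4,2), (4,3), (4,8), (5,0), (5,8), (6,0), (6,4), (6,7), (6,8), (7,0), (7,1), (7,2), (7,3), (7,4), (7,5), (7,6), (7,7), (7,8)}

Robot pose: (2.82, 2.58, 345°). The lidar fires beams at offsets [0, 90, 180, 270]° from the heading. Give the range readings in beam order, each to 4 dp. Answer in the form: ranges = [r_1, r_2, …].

beam 1: φ=0°, α=345°
  direction (0.9659, -0.2588); cell (2,2); t to first gridline: x 0.1863, y 2.2409 (then +1.0353 / +3.8637)
    (3,2) via x @ 0.1863
    (4,2) via x @ 1.2216  # hit
  → r_1 = 1.2216
beam 2: φ=90°, α=75°
  direction (0.2588, 0.9659); cell (2,2); t to first gridline: x 0.6955, y 0.4348 (then +3.8637 / +1.0353)
    (2,3) via y @ 0.4348
    (3,3) via x @ 0.6955  # hit
  → r_2 = 0.6955
beam 3: φ=180°, α=165°
  direction (-0.9659, 0.2588); cell (2,2); t to first gridline: x 0.8489, y 1.6228 (then +1.0353 / +3.8637)
    (1,2) via x @ 0.8489
    (1,3) via y @ 1.6228
    (0,3) via x @ 1.8842  # hit
  → r_3 = 1.8842
beam 4: φ=270°, α=255°
  direction (-0.2588, -0.9659); cell (2,2); t to first gridline: x 3.1682, y 0.6005 (then +3.8637 / +1.0353)
    (2,1) via y @ 0.6005
    (2,0) via y @ 1.6357  # hit
  → r_4 = 1.6357

ranges = [1.2216, 0.6955, 1.8842, 1.6357]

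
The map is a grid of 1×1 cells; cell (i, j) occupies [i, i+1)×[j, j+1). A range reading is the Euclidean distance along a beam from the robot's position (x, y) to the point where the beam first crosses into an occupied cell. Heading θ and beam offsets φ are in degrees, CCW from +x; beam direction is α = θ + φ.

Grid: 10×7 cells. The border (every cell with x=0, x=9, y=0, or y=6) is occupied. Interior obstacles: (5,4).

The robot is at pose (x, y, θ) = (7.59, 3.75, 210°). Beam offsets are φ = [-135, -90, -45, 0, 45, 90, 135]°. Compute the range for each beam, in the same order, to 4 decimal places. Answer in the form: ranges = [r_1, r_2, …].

beam 1: φ=-135°, α=75°
  direction (0.2588, 0.9659); cell (7,3); t to first gridline: x 1.5841, y 0.2588 (then +3.8637 / +1.0353)
    (7,4) via y @ 0.2588
    (7,5) via y @ 1.2941
    (8,5) via x @ 1.5841
    (8,6) via y @ 2.3294  # hit
  → r_1 = 2.3294
beam 2: φ=-90°, α=120°
  direction (-0.5000, 0.8660); cell (7,3); t to first gridline: x 1.1800, y 0.2887 (then +2.0000 / +1.1547)
    (7,4) via y @ 0.2887
    (6,4) via x @ 1.1800
    (6,5) via y @ 1.4434
    (6,6) via y @ 2.5981  # hit
  → r_2 = 2.5981
beam 3: φ=-45°, α=165°
  direction (-0.9659, 0.2588); cell (7,3); t to first gridline: x 0.6108, y 0.9659 (then +1.0353 / +3.8637)
    (6,3) via x @ 0.6108
    (6,4) via y @ 0.9659
    (5,4) via x @ 1.6461  # hit
  → r_3 = 1.6461
beam 4: φ=0°, α=210°
  direction (-0.8660, -0.5000); cell (7,3); t to first gridline: x 0.6813, y 1.5000 (then +1.1547 / +2.0000)
    (6,3) via x @ 0.6813
    (6,2) via y @ 1.5000
    (5,2) via x @ 1.8360
    (4,2) via x @ 2.9907
    (4,1) via y @ 3.5000
    (3,1) via x @ 4.1454
    (2,1) via x @ 5.3001
    (2,0) via y @ 5.5000  # hit
  → r_4 = 5.5000
beam 5: φ=45°, α=255°
  direction (-0.2588, -0.9659); cell (7,3); t to first gridline: x 2.2796, y 0.7765 (then +3.8637 / +1.0353)
    (7,2) via y @ 0.7765
    (7,1) via y @ 1.8117
    (6,1) via x @ 2.2796
    (6,0) via y @ 2.8470  # hit
  → r_5 = 2.8470
beam 6: φ=90°, α=300°
  direction (0.5000, -0.8660); cell (7,3); t to first gridline: x 0.8200, y 0.8660 (then +2.0000 / +1.1547)
    (8,3) via x @ 0.8200
    (8,2) via y @ 0.8660
    (8,1) via y @ 2.0207
    (9,1) via x @ 2.8200  # hit
  → r_6 = 2.8200
beam 7: φ=135°, α=345°
  direction (0.9659, -0.2588); cell (7,3); t to first gridline: x 0.4245, y 2.8978 (then +1.0353 / +3.8637)
    (8,3) via x @ 0.4245
    (9,3) via x @ 1.4597  # hit
  → r_7 = 1.4597

ranges = [2.3294, 2.5981, 1.6461, 5.5000, 2.8470, 2.8200, 1.4597]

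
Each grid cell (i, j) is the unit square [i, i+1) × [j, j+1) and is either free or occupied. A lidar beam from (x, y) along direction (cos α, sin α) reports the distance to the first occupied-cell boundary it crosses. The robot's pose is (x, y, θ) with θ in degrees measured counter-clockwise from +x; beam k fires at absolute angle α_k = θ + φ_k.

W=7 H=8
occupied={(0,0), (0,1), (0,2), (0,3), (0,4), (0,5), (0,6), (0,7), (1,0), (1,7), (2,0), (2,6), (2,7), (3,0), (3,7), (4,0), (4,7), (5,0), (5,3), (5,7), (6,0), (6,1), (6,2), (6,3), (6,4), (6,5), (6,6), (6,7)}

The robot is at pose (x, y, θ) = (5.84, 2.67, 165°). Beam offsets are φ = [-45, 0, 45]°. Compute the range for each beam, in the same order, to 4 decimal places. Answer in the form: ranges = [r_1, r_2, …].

beam 1: φ=-45°, α=120°
  direction (-0.5000, 0.8660); cell (5,2); t to first gridline: x 1.6800, y 0.3811 (then +2.0000 / +1.1547)
    (5,3) via y @ 0.3811  # hit
  → r_1 = 0.3811
beam 2: φ=0°, α=165°
  direction (-0.9659, 0.2588); cell (5,2); t to first gridline: x 0.8696, y 1.2750 (then +1.0353 / +3.8637)
    (4,2) via x @ 0.8696
    (4,3) via y @ 1.2750
    (3,3) via x @ 1.9049
    (2,3) via x @ 2.9402
    (1,3) via x @ 3.9755
    (0,3) via x @ 5.0107  # hit
  → r_2 = 5.0107
beam 3: φ=45°, α=210°
  direction (-0.8660, -0.5000); cell (5,2); t to first gridline: x 0.9699, y 1.3400 (then +1.1547 / +2.0000)
    (4,2) via x @ 0.9699
    (4,1) via y @ 1.3400
    (3,1) via x @ 2.1246
    (2,1) via x @ 3.2793
    (2,0) via y @ 3.3400  # hit
  → r_3 = 3.3400

ranges = [0.3811, 5.0107, 3.3400]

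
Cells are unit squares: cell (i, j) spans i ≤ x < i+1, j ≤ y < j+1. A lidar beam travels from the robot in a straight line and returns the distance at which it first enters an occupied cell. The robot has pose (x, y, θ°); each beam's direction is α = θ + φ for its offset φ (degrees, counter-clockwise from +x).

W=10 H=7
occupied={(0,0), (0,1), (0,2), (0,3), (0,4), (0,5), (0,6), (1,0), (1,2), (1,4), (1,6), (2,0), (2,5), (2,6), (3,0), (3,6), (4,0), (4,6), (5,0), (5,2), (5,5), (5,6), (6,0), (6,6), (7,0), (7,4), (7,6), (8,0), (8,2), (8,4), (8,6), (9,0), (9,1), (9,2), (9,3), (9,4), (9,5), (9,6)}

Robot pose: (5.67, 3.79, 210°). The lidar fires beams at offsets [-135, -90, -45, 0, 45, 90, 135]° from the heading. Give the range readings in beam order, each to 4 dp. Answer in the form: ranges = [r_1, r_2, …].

beam 1: φ=-135°, α=75°
  cosα=0.2588 sinα=0.9659 | (5,3) | tMaxX 1.2750 tMaxY 0.2174 | tΔX 3.8637 tΔY 1.0353
    t=0.2174 [y] (5,4)
    t=1.2527 [y] (5,5) — stop
  → r_1 = 1.2527
beam 2: φ=-90°, α=120°
  cosα=-0.5000 sinα=0.8660 | (5,3) | tMaxX 1.3400 tMaxY 0.2425 | tΔX 2.0000 tΔY 1.1547
    t=0.2425 [y] (5,4)
    t=1.3400 [x] (4,4)
    t=1.3972 [y] (4,5)
    t=2.5519 [y] (4,6) — stop
  → r_2 = 2.5519
beam 3: φ=-45°, α=165°
  cosα=-0.9659 sinα=0.2588 | (5,3) | tMaxX 0.6936 tMaxY 0.8114 | tΔX 1.0353 tΔY 3.8637
    t=0.6936 [x] (4,3)
    t=0.8114 [y] (4,4)
    t=1.7289 [x] (3,4)
    t=2.7642 [x] (2,4)
    t=3.7995 [x] (1,4) — stop
  → r_3 = 3.7995
beam 4: φ=0°, α=210°
  cosα=-0.8660 sinα=-0.5000 | (5,3) | tMaxX 0.7736 tMaxY 1.5800 | tΔX 1.1547 tΔY 2.0000
    t=0.7736 [x] (4,3)
    t=1.5800 [y] (4,2)
    t=1.9283 [x] (3,2)
    t=3.0831 [x] (2,2)
    t=3.5800 [y] (2,1)
    t=4.2378 [x] (1,1)
    t=5.3925 [x] (0,1) — stop
  → r_4 = 5.3925
beam 5: φ=45°, α=255°
  cosα=-0.2588 sinα=-0.9659 | (5,3) | tMaxX 2.5887 tMaxY 0.8179 | tΔX 3.8637 tΔY 1.0353
    t=0.8179 [y] (5,2) — stop
  → r_5 = 0.8179
beam 6: φ=90°, α=300°
  cosα=0.5000 sinα=-0.8660 | (5,3) | tMaxX 0.6600 tMaxY 0.9122 | tΔX 2.0000 tΔY 1.1547
    t=0.6600 [x] (6,3)
    t=0.9122 [y] (6,2)
    t=2.0669 [y] (6,1)
    t=2.6600 [x] (7,1)
    t=3.2216 [y] (7,0) — stop
  → r_6 = 3.2216
beam 7: φ=135°, α=345°
  cosα=0.9659 sinα=-0.2588 | (5,3) | tMaxX 0.3416 tMaxY 3.0523 | tΔX 1.0353 tΔY 3.8637
    t=0.3416 [x] (6,3)
    t=1.3769 [x] (7,3)
    t=2.4122 [x] (8,3)
    t=3.0523 [y] (8,2) — stop
  → r_7 = 3.0523

ranges = [1.2527, 2.5519, 3.7995, 5.3925, 0.8179, 3.2216, 3.0523]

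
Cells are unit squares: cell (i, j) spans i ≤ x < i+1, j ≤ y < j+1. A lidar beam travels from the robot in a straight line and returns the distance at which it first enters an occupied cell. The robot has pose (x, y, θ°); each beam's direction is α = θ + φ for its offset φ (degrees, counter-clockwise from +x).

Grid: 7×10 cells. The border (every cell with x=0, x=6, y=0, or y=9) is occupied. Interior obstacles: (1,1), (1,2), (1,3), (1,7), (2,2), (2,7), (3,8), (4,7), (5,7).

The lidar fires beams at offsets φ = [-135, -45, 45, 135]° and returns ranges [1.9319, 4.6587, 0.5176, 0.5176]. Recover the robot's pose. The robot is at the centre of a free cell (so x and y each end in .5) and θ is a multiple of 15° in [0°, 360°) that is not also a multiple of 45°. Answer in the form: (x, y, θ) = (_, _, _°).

Candidates: 31 free-cell centres × 16 headings = 496 poses. Raycast each; keep the one whose scan matches to 4 dp.
  (4.5, 6.5, 15°): beam 1 = 4.0415 ≠ 1.9319 ✗
  (3.5, 3.5, 75°): beam 1 = 2.8868 ≠ 1.9319 ✗
  (1.5, 6.5, 15°): beam 1 = 1.0000 ≠ 1.9319 ✗
  …
  (1.5, 6.5, 30°): r_1=1.9319, r_2=4.6587, r_3=0.5176, r_4=0.5176 — all match ✓
No second candidate reproduces the full scan.

(x, y, θ) = (1.5, 6.5, 30°)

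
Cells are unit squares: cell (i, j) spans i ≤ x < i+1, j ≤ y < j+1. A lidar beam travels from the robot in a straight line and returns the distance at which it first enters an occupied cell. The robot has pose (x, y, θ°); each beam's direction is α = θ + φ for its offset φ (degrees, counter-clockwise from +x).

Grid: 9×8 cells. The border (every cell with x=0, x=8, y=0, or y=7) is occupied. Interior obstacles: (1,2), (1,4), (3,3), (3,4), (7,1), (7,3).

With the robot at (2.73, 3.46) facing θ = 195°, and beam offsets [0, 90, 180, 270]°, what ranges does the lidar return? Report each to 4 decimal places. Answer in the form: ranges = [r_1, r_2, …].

beam 1: φ=0°, α=195°
  direction (-0.9659, -0.2588); cell (2,3); t to first gridline: x 0.7558, y 1.7773 (then +1.0353 / +3.8637)
    (1,3) via x @ 0.7558
    (1,2) via y @ 1.7773  # hit
  → r_1 = 1.7773
beam 2: φ=90°, α=285°
  direction (0.2588, -0.9659); cell (2,3); t to first gridline: x 1.0432, y 0.4762 (then +3.8637 / +1.0353)
    (2,2) via y @ 0.4762
    (3,2) via x @ 1.0432
    (3,1) via y @ 1.5115
    (3,0) via y @ 2.5468  # hit
  → r_2 = 2.5468
beam 3: φ=180°, α=15°
  direction (0.9659, 0.2588); cell (2,3); t to first gridline: x 0.2795, y 2.0864 (then +1.0353 / +3.8637)
    (3,3) via x @ 0.2795  # hit
  → r_3 = 0.2795
beam 4: φ=270°, α=105°
  direction (-0.2588, 0.9659); cell (2,3); t to first gridline: x 2.8205, y 0.5590 (then +3.8637 / +1.0353)
    (2,4) via y @ 0.5590
    (2,5) via y @ 1.5943
    (2,6) via y @ 2.6296
    (1,6) via x @ 2.8205
    (1,7) via y @ 3.6649  # hit
  → r_4 = 3.6649

ranges = [1.7773, 2.5468, 0.2795, 3.6649]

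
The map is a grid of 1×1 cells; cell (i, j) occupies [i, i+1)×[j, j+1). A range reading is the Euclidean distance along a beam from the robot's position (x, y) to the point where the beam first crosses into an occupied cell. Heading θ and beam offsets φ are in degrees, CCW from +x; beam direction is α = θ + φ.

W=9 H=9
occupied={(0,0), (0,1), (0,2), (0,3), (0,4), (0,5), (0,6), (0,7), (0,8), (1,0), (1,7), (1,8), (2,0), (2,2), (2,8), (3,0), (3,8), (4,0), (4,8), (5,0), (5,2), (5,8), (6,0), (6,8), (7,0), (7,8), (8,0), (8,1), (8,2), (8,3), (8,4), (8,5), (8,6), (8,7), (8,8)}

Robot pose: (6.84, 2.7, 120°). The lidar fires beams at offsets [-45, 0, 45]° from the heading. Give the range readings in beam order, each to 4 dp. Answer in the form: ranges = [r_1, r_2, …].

beam 1: φ=-45°, α=75°
  d=(0.2588,0.9659)  start (6,2)  tX=0.6182 tY=0.3106  stride 1/|dx|=3.8637 1/|dy|=1.0353
    cross y-line → (6,3), t=0.3106
    cross x-line → (7,3), t=0.6182
    cross y-line → (7,4), t=1.3459
    cross y-line → (7,5), t=2.3811
    cross y-line → (7,6), t=3.4164
    cross y-line → (7,7), t=4.4517
    cross x-line → (8,7), t=4.4819 (wall)
  → r_1 = 4.4819
beam 2: φ=0°, α=120°
  d=(-0.5000,0.8660)  start (6,2)  tX=1.6800 tY=0.3464  stride 1/|dx|=2.0000 1/|dy|=1.1547
    cross y-line → (6,3), t=0.3464
    cross y-line → (6,4), t=1.5011
    cross x-line → (5,4), t=1.6800
    cross y-line → (5,5), t=2.6558
    cross x-line → (4,5), t=3.6800
    cross y-line → (4,6), t=3.8105
    cross y-line → (4,7), t=4.9652
    cross x-line → (3,7), t=5.6800
    cross y-line → (3,8), t=6.1199 (wall)
  → r_2 = 6.1199
beam 3: φ=45°, α=165°
  d=(-0.9659,0.2588)  start (6,2)  tX=0.8696 tY=1.1591  stride 1/|dx|=1.0353 1/|dy|=3.8637
    cross x-line → (5,2), t=0.8696 (wall)
  → r_3 = 0.8696

ranges = [4.4819, 6.1199, 0.8696]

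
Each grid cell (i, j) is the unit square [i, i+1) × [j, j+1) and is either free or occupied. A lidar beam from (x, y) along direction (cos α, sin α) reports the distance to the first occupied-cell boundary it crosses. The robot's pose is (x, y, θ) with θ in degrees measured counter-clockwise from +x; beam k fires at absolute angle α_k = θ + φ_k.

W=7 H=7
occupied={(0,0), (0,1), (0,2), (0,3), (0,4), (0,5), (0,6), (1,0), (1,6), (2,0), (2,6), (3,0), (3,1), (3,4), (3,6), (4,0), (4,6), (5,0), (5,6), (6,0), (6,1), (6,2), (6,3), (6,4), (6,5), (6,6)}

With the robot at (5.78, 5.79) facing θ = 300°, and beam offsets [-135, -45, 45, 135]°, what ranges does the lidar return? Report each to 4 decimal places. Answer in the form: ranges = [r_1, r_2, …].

ranges = [0.8114, 4.9590, 0.2278, 0.2174]

beam 1: φ=-135°, α=165°
  d=(-0.9659,0.2588)  start (5,5)  tX=0.8075 tY=0.8114  stride 1/|dx|=1.0353 1/|dy|=3.8637
    cross x-line → (4,5), t=0.8075
    cross y-line → (4,6), t=0.8114 (wall)
  → r_1 = 0.8114
beam 2: φ=-45°, α=255°
  d=(-0.2588,-0.9659)  start (5,5)  tX=3.0137 tY=0.8179  stride 1/|dx|=3.8637 1/|dy|=1.0353
    cross y-line → (5,4), t=0.8179
    cross y-line → (5,3), t=1.8531
    cross y-line → (5,2), t=2.8884
    cross x-line → (4,2), t=3.0137
    cross y-line → (4,1), t=3.9237
    cross y-line → (4,0), t=4.9590 (wall)
  → r_2 = 4.9590
beam 3: φ=45°, α=345°
  d=(0.9659,-0.2588)  start (5,5)  tX=0.2278 tY=3.0523  stride 1/|dx|=1.0353 1/|dy|=3.8637
    cross x-line → (6,5), t=0.2278 (wall)
  → r_3 = 0.2278
beam 4: φ=135°, α=75°
  d=(0.2588,0.9659)  start (5,5)  tX=0.8500 tY=0.2174  stride 1/|dx|=3.8637 1/|dy|=1.0353
    cross y-line → (5,6), t=0.2174 (wall)
  → r_4 = 0.2174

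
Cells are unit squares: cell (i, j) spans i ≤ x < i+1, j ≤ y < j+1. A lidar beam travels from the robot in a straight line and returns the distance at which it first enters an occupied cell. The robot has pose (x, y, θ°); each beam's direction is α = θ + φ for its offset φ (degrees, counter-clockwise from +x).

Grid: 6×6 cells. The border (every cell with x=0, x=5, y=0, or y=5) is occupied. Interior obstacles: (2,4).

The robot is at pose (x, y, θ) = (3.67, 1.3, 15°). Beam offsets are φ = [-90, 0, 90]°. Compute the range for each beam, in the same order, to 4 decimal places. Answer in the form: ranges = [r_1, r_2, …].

beam 1: φ=-90°, α=285°
  d=(0.2588,-0.9659)  start (3,1)  tX=1.2750 tY=0.3106  stride 1/|dx|=3.8637 1/|dy|=1.0353
    cross y-line → (3,0), t=0.3106 (wall)
  → r_1 = 0.3106
beam 2: φ=0°, α=15°
  d=(0.9659,0.2588)  start (3,1)  tX=0.3416 tY=2.7046  stride 1/|dx|=1.0353 1/|dy|=3.8637
    cross x-line → (4,1), t=0.3416
    cross x-line → (5,1), t=1.3769 (wall)
  → r_2 = 1.3769
beam 3: φ=90°, α=105°
  d=(-0.2588,0.9659)  start (3,1)  tX=2.5887 tY=0.7247  stride 1/|dx|=3.8637 1/|dy|=1.0353
    cross y-line → (3,2), t=0.7247
    cross y-line → (3,3), t=1.7600
    cross x-line → (2,3), t=2.5887
    cross y-line → (2,4), t=2.7952 (wall)
  → r_3 = 2.7952

ranges = [0.3106, 1.3769, 2.7952]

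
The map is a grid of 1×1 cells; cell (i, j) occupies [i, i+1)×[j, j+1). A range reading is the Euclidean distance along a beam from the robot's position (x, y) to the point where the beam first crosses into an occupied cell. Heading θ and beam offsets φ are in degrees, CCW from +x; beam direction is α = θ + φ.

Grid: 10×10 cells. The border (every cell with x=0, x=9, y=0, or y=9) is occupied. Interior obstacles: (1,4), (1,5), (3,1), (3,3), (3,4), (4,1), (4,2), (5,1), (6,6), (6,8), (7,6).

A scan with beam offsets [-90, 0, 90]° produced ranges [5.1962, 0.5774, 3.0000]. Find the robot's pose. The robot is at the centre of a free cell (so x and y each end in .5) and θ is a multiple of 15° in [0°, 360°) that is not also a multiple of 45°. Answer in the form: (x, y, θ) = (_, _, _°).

The pose lattice has 53·16 = 848 candidates. Test each by forward raycasting.
  (2.5, 8.5, 255°): beam 1 = 1.5529 ≠ 5.1962 ✗
  (3.5, 6.5, 105°): beam 1 = 5.6940 ≠ 5.1962 ✗
  (2.5, 2.5, 165°): beam 1 = 1.9319 ≠ 5.1962 ✗
  (3.5, 7.5, 195°): beam 1 = 1.5529 ≠ 5.1962 ✗
  …
  (2.5, 4.5, 150°): r_1=5.1962, r_2=0.5774, r_3=3.0000 — all match ✓
No second candidate reproduces the full scan.

(x, y, θ) = (2.5, 4.5, 150°)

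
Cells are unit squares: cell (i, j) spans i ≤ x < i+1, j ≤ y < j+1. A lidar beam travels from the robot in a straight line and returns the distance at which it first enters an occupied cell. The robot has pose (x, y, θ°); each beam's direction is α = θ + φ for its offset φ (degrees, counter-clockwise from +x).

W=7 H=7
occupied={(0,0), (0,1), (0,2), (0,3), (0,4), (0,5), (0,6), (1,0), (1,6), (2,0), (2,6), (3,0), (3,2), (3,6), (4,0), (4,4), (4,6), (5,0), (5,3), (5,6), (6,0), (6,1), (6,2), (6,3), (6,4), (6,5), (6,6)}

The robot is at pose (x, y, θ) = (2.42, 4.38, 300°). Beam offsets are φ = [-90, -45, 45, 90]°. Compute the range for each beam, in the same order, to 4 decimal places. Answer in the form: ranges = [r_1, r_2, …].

beam 1: φ=-90°, α=210°
  d=(-0.8660,-0.5000)  start (2,4)  tX=0.4850 tY=0.7600  stride 1/|dx|=1.1547 1/|dy|=2.0000
    cross x-line → (1,4), t=0.4850
    cross y-line → (1,3), t=0.7600
    cross x-line → (0,3), t=1.6397 (wall)
  → r_1 = 1.6397
beam 2: φ=-45°, α=255°
  d=(-0.2588,-0.9659)  start (2,4)  tX=1.6228 tY=0.3934  stride 1/|dx|=3.8637 1/|dy|=1.0353
    cross y-line → (2,3), t=0.3934
    cross y-line → (2,2), t=1.4287
    cross x-line → (1,2), t=1.6228
    cross y-line → (1,1), t=2.4640
    cross y-line → (1,0), t=3.4992 (wall)
  → r_2 = 3.4992
beam 3: φ=45°, α=345°
  d=(0.9659,-0.2588)  start (2,4)  tX=0.6005 tY=1.4682  stride 1/|dx|=1.0353 1/|dy|=3.8637
    cross x-line → (3,4), t=0.6005
    cross y-line → (3,3), t=1.4682
    cross x-line → (4,3), t=1.6357
    cross x-line → (5,3), t=2.6710 (wall)
  → r_3 = 2.6710
beam 4: φ=90°, α=30°
  d=(0.8660,0.5000)  start (2,4)  tX=0.6697 tY=1.2400  stride 1/|dx|=1.1547 1/|dy|=2.0000
    cross x-line → (3,4), t=0.6697
    cross y-line → (3,5), t=1.2400
    cross x-line → (4,5), t=1.8244
    cross x-line → (5,5), t=2.9791
    cross y-line → (5,6), t=3.2400 (wall)
  → r_4 = 3.2400

ranges = [1.6397, 3.4992, 2.6710, 3.2400]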